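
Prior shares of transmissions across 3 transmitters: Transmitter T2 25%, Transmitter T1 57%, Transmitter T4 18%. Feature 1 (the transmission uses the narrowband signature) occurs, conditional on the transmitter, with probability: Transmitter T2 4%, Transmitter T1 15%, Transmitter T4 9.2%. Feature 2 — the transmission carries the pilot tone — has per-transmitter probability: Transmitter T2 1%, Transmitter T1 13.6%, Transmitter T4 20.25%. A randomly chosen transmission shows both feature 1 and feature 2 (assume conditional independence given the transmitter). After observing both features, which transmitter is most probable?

Transmitter T1

Compute prior × likelihood for every hypothesis:
  Transmitter T2: 0.25 × 0.04 × 0.01 = 0.0001
  Transmitter T1: 0.57 × 0.15 × 0.136 = 0.011628
  Transmitter T4: 0.18 × 0.092 × 0.2025 = 0.0033534
Total = 0.0150814.
Largest term belongs to Transmitter T1, so Transmitter T1 is most probable.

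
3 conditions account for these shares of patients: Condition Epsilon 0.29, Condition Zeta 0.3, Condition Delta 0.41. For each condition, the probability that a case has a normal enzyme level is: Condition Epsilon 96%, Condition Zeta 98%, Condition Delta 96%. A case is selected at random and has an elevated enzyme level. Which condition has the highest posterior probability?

Taking complements, P(elevated | each) = Condition Epsilon 0.04, Condition Zeta 0.02, Condition Delta 0.04.
Compute prior × likelihood for every hypothesis:
  Condition Epsilon: 0.29 × 0.04 = 0.0116
  Condition Zeta: 0.3 × 0.02 = 0.006
  Condition Delta: 0.41 × 0.04 = 0.0164
Sum = 0.034.
Largest term belongs to Condition Delta, so Condition Delta is most probable.

Condition Delta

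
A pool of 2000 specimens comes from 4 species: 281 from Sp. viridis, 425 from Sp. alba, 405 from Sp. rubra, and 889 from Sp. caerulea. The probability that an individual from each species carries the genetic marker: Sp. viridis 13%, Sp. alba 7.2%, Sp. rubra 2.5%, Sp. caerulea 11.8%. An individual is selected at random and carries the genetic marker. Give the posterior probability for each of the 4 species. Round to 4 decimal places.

By Bayes' rule, posterior ∝ prior × likelihood:
  Sp. viridis: 0.1405 × 0.13 = 0.018265
  Sp. alba: 0.2125 × 0.072 = 0.0153
  Sp. rubra: 0.2025 × 0.025 = 0.0050625
  Sp. caerulea: 0.4445 × 0.118 = 0.052451
Normalizing constant = 0.0910785.
P(Sp. viridis | marker) = 0.018265/0.0910785 ≈ 0.2005
P(Sp. alba | marker) = 0.0153/0.0910785 ≈ 0.1680
P(Sp. rubra | marker) = 0.0050625/0.0910785 ≈ 0.0556
P(Sp. caerulea | marker) = 0.052451/0.0910785 ≈ 0.5759

Sp. viridis 0.2005, Sp. alba 0.1680, Sp. rubra 0.0556, Sp. caerulea 0.5759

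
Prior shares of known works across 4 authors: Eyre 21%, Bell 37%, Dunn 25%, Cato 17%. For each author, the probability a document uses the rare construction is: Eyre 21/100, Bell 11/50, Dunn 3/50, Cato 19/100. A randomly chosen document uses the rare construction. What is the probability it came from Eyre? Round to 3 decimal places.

0.255

Unnormalized posteriors (prior × likelihood):
  Eyre: 0.21 × 0.21 = 0.0441
  Bell: 0.37 × 0.22 = 0.0814
  Dunn: 0.25 × 0.06 = 0.015
  Cato: 0.17 × 0.19 = 0.0323
Normalizing constant = 0.1728.
P(Eyre | evidence) = 0.0441 / 0.1728 ≈ 0.255.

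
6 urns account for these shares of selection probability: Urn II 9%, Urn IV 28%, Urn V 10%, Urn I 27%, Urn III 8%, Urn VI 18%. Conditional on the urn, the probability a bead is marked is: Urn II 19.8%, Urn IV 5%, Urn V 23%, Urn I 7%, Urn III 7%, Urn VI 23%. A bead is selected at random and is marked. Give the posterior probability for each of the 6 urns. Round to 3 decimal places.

Urn II 0.148, Urn IV 0.116, Urn V 0.191, Urn I 0.157, Urn III 0.046, Urn VI 0.343

Unnormalized posteriors (prior × likelihood):
  Urn II: 0.09 × 0.198 = 0.01782
  Urn IV: 0.28 × 0.05 = 0.014
  Urn V: 0.1 × 0.23 = 0.023
  Urn I: 0.27 × 0.07 = 0.0189
  Urn III: 0.08 × 0.07 = 0.0056
  Urn VI: 0.18 × 0.23 = 0.0414
Total = 0.12072.
P(Urn II | marked) = 0.01782/0.12072 ≈ 0.148
P(Urn IV | marked) = 0.014/0.12072 ≈ 0.116
P(Urn V | marked) = 0.023/0.12072 ≈ 0.191
P(Urn I | marked) = 0.0189/0.12072 ≈ 0.157
P(Urn III | marked) = 0.0056/0.12072 ≈ 0.046
P(Urn VI | marked) = 0.0414/0.12072 ≈ 0.343
(Check: 0.148+0.116+0.191+0.157+0.046+0.343 = 1.001.)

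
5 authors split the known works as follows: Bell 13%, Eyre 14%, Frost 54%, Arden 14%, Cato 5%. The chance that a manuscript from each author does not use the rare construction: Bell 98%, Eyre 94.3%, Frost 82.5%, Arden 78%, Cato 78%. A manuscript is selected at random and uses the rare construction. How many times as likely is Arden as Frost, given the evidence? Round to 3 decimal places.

0.326

Taking complements, P(rare-form | each) = Bell 0.02, Eyre 0.057, Frost 0.175, Arden 0.22, Cato 0.22.
Compute prior × likelihood for every hypothesis:
  Bell: 0.13 × 0.02 = 0.0026
  Eyre: 0.14 × 0.057 = 0.00798
  Frost: 0.54 × 0.175 = 0.0945
  Arden: 0.14 × 0.22 = 0.0308
  Cato: 0.05 × 0.22 = 0.011
Total = 0.14688.
The ratio is 0.0308 / 0.0945 (the normalizer cancels) = 0.326.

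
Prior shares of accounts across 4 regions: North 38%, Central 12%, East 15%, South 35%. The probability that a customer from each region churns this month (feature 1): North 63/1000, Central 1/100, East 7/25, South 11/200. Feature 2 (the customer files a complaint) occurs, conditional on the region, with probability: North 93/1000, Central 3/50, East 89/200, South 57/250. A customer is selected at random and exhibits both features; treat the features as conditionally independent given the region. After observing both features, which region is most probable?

East

By Bayes' rule, posterior ∝ prior × likelihood:
  North: 0.38 × 0.063 × 0.093 = 0.00222642
  Central: 0.12 × 0.01 × 0.06 = 0.000072
  East: 0.15 × 0.28 × 0.445 = 0.01869
  South: 0.35 × 0.055 × 0.228 = 0.004389
Sum = 0.02537742.
Largest term belongs to East, so East is most probable.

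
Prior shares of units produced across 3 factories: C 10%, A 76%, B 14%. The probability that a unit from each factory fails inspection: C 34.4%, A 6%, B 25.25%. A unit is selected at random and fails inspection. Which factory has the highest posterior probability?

Unnormalized posteriors (prior × likelihood):
  C: 0.1 × 0.344 = 0.0344
  A: 0.76 × 0.06 = 0.0456
  B: 0.14 × 0.2525 = 0.03535
Sum = 0.11535.
Largest term belongs to A, so A is most probable.

A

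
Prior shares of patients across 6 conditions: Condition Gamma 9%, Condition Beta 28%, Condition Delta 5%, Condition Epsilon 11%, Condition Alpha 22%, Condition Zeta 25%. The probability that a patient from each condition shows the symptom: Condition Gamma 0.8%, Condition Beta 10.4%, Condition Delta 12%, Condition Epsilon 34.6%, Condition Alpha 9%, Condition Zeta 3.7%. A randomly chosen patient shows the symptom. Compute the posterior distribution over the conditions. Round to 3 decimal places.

Unnormalized posteriors (prior × likelihood):
  Condition Gamma: 0.09 × 0.008 = 0.00072
  Condition Beta: 0.28 × 0.104 = 0.02912
  Condition Delta: 0.05 × 0.12 = 0.006
  Condition Epsilon: 0.11 × 0.346 = 0.03806
  Condition Alpha: 0.22 × 0.09 = 0.0198
  Condition Zeta: 0.25 × 0.037 = 0.00925
Sum = 0.10295.
P(Condition Gamma | symptomatic) = 0.00072/0.10295 ≈ 0.007
P(Condition Beta | symptomatic) = 0.02912/0.10295 ≈ 0.283
P(Condition Delta | symptomatic) = 0.006/0.10295 ≈ 0.058
P(Condition Epsilon | symptomatic) = 0.03806/0.10295 ≈ 0.370
P(Condition Alpha | symptomatic) = 0.0198/0.10295 ≈ 0.192
P(Condition Zeta | symptomatic) = 0.00925/0.10295 ≈ 0.090

Condition Gamma 0.007, Condition Beta 0.283, Condition Delta 0.058, Condition Epsilon 0.370, Condition Alpha 0.192, Condition Zeta 0.090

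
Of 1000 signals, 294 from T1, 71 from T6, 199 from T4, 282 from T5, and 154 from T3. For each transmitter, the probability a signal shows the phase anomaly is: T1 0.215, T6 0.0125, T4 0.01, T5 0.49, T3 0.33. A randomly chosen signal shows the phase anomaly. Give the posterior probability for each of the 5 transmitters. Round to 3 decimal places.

Unnormalized posteriors (prior × likelihood):
  T1: 0.294 × 0.215 = 0.06321
  T6: 0.071 × 0.0125 = 0.0008875
  T4: 0.199 × 0.01 = 0.00199
  T5: 0.282 × 0.49 = 0.13818
  T3: 0.154 × 0.33 = 0.05082
Total = 0.2550875.
P(T1 | anomaly) = 0.06321/0.2550875 ≈ 0.248
P(T6 | anomaly) = 0.0008875/0.2550875 ≈ 0.003
P(T4 | anomaly) = 0.00199/0.2550875 ≈ 0.008
P(T5 | anomaly) = 0.13818/0.2550875 ≈ 0.542
P(T3 | anomaly) = 0.05082/0.2550875 ≈ 0.199
(Check: 0.248+0.003+0.008+0.542+0.199 = 1.000.)

T1 0.248, T6 0.003, T4 0.008, T5 0.542, T3 0.199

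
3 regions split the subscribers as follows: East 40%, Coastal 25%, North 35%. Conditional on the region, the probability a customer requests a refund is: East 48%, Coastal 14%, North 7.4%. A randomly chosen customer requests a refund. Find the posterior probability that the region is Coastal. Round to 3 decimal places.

Compute prior × likelihood for every hypothesis:
  East: 0.4 × 0.48 = 0.192
  Coastal: 0.25 × 0.14 = 0.035
  North: 0.35 × 0.074 = 0.0259
Normalizing constant = 0.2529.
P(Coastal | evidence) = 0.035 / 0.2529 ≈ 0.138.

0.138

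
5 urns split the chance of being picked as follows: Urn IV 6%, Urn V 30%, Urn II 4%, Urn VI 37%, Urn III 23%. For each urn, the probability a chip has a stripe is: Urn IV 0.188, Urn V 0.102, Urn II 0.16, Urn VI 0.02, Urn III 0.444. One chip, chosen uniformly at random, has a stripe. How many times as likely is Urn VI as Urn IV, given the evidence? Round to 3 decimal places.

0.656

Prior × likelihood for each hypothesis:
  Urn IV: 0.06 × 0.188 = 0.01128
  Urn V: 0.3 × 0.102 = 0.0306
  Urn II: 0.04 × 0.16 = 0.0064
  Urn VI: 0.37 × 0.02 = 0.0074
  Urn III: 0.23 × 0.444 = 0.10212
Normalizing constant = 0.1578.
The ratio is 0.0074 / 0.01128 (the normalizer cancels) = 0.656.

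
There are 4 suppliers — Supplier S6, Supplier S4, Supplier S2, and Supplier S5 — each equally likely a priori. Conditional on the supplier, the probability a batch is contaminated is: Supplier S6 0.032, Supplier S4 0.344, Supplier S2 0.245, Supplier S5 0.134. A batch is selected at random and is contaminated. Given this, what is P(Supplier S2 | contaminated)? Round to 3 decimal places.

0.325

With a uniform prior (1/4 each), posterior ∝ likelihood:
  Supplier S6: 0.032
  Supplier S4: 0.344
  Supplier S2: 0.245
  Supplier S5: 0.134
Sum = 0.755.
P(Supplier S2 | evidence) = 0.245 / 0.755 ≈ 0.325.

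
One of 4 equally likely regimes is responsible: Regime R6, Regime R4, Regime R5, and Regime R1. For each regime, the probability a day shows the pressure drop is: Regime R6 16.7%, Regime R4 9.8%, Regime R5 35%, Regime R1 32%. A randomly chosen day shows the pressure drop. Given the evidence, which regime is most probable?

Regime R5

With a uniform prior (1/4 each), posterior ∝ likelihood:
  Regime R6: 0.167
  Regime R4: 0.098
  Regime R5: 0.35
  Regime R1: 0.32
Total = 0.935.
Largest term belongs to Regime R5, so Regime R5 is most probable.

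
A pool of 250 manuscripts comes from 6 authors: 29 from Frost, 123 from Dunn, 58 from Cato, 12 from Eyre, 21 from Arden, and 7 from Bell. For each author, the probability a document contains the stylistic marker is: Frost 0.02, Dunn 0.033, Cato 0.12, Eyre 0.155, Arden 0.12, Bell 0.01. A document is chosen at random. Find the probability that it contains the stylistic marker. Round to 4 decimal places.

0.0642

By Bayes' rule, posterior ∝ prior × likelihood:
  Frost: 0.116 × 0.02 = 0.00232
  Dunn: 0.492 × 0.033 = 0.016236
  Cato: 0.232 × 0.12 = 0.02784
  Eyre: 0.048 × 0.155 = 0.00744
  Arden: 0.084 × 0.12 = 0.01008
  Bell: 0.028 × 0.01 = 0.00028
P(marker) = 0.00232 + 0.016236 + 0.02784 + 0.00744 + 0.01008 + 0.00028 = 0.064196 → 0.0642.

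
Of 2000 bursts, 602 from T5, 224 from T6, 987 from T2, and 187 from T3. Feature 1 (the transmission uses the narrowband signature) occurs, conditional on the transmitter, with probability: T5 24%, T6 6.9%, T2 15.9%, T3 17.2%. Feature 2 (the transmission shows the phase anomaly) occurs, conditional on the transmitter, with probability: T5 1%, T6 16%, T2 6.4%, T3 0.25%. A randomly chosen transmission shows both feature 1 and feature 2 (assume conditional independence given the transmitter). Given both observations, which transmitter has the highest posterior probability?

Unnormalized posteriors (prior × likelihood):
  T5: 0.301 × 0.24 × 0.01 = 0.0007224
  T6: 0.112 × 0.069 × 0.16 = 0.00123648
  T2: 0.4935 × 0.159 × 0.064 = 0.005021856
  T3: 0.0935 × 0.172 × 0.0025 = 0.000040205
Normalizing constant = 0.007020941.
Largest term belongs to T2, so T2 is most probable.

T2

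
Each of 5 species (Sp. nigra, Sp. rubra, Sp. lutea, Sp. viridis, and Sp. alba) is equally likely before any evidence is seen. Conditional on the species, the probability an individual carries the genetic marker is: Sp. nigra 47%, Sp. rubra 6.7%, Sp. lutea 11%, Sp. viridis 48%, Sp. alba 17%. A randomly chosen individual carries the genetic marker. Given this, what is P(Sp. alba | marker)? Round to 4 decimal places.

0.1311

Since the prior is uniform, the posterior is proportional to the likelihood:
  Sp. nigra: 0.47
  Sp. rubra: 0.067
  Sp. lutea: 0.11
  Sp. viridis: 0.48
  Sp. alba: 0.17
Total = 1.297.
P(Sp. alba | evidence) = 0.17 / 1.297 ≈ 0.1311.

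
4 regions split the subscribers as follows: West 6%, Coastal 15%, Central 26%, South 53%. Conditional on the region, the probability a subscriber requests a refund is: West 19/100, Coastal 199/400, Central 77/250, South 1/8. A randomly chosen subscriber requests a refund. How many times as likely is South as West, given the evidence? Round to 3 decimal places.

Compute prior × likelihood for every hypothesis:
  West: 0.06 × 0.19 = 0.0114
  Coastal: 0.15 × 0.4975 = 0.074625
  Central: 0.26 × 0.308 = 0.08008
  South: 0.53 × 0.125 = 0.06625
Total = 0.232355.
The ratio is 0.06625 / 0.0114 (the normalizer cancels) = 5.811.

5.811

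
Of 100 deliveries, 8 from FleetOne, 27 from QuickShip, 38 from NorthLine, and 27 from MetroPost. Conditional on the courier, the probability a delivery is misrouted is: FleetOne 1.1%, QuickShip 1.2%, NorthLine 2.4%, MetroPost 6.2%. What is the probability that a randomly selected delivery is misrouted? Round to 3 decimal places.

Unnormalized posteriors (prior × likelihood):
  FleetOne: 0.08 × 0.011 = 0.00088
  QuickShip: 0.27 × 0.012 = 0.00324
  NorthLine: 0.38 × 0.024 = 0.00912
  MetroPost: 0.27 × 0.062 = 0.01674
P(misrouted) = 0.00088 + 0.00324 + 0.00912 + 0.01674 = 0.02998 → 0.030.

0.030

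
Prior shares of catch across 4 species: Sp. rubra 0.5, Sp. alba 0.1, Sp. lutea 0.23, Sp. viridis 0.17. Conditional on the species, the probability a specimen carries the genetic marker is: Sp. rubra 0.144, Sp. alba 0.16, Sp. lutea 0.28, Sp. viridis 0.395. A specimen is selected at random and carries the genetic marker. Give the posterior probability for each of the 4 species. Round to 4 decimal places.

By Bayes' rule, posterior ∝ prior × likelihood:
  Sp. rubra: 0.5 × 0.144 = 0.072
  Sp. alba: 0.1 × 0.16 = 0.016
  Sp. lutea: 0.23 × 0.28 = 0.0644
  Sp. viridis: 0.17 × 0.395 = 0.06715
Total = 0.21955.
P(Sp. rubra | marker) = 0.072/0.21955 ≈ 0.3279
P(Sp. alba | marker) = 0.016/0.21955 ≈ 0.0729
P(Sp. lutea | marker) = 0.0644/0.21955 ≈ 0.2933
P(Sp. viridis | marker) = 0.06715/0.21955 ≈ 0.3059

Sp. rubra 0.3279, Sp. alba 0.0729, Sp. lutea 0.2933, Sp. viridis 0.3059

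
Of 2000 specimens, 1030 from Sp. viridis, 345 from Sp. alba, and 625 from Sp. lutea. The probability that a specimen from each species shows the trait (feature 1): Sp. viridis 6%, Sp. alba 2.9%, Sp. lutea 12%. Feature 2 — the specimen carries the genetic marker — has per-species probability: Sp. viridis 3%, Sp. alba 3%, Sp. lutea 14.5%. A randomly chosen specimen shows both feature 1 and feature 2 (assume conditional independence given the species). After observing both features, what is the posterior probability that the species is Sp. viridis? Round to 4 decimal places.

0.1423

By Bayes' rule, posterior ∝ prior × likelihood:
  Sp. viridis: 0.515 × 0.06 × 0.03 = 0.000927
  Sp. alba: 0.1725 × 0.029 × 0.03 = 0.000150075
  Sp. lutea: 0.3125 × 0.12 × 0.145 = 0.0054375
Normalizing constant = 0.006514575.
P(Sp. viridis | evidence) = 0.000927 / 0.006514575 ≈ 0.1423.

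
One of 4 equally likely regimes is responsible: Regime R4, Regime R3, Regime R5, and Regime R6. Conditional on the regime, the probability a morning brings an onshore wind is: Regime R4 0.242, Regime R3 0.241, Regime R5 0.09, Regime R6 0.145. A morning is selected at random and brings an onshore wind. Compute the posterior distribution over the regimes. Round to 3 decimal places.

With a uniform prior (1/4 each), posterior ∝ likelihood:
  Regime R4: 0.242
  Regime R3: 0.241
  Regime R5: 0.09
  Regime R6: 0.145
Sum = 0.718.
P(Regime R4 | onshore) = 0.242/0.718 ≈ 0.337
P(Regime R3 | onshore) = 0.241/0.718 ≈ 0.336
P(Regime R5 | onshore) = 0.09/0.718 ≈ 0.125
P(Regime R6 | onshore) = 0.145/0.718 ≈ 0.202

Regime R4 0.337, Regime R3 0.336, Regime R5 0.125, Regime R6 0.202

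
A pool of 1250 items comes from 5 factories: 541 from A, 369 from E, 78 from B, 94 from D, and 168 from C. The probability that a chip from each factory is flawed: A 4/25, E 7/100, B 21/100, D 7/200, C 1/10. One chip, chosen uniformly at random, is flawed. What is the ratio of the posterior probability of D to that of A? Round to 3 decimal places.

0.038

Prior × likelihood for each hypothesis:
  A: 0.4328 × 0.16 = 0.069248
  E: 0.2952 × 0.07 = 0.020664
  B: 0.0624 × 0.21 = 0.013104
  D: 0.0752 × 0.035 = 0.002632
  C: 0.1344 × 0.1 = 0.01344
Sum = 0.119088.
The ratio is 0.002632 / 0.069248 (the normalizer cancels) = 0.038.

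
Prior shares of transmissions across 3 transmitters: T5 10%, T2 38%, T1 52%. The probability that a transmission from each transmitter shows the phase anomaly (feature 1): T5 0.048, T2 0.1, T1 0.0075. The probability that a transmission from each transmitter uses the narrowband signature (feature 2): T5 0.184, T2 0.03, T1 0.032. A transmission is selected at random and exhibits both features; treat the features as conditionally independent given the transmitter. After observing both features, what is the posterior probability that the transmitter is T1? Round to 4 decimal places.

By Bayes' rule, posterior ∝ prior × likelihood:
  T5: 0.1 × 0.048 × 0.184 = 0.0008832
  T2: 0.38 × 0.1 × 0.03 = 0.00114
  T1: 0.52 × 0.0075 × 0.032 = 0.0001248
Sum = 0.002148.
P(T1 | evidence) = 0.0001248 / 0.002148 ≈ 0.0581.

0.0581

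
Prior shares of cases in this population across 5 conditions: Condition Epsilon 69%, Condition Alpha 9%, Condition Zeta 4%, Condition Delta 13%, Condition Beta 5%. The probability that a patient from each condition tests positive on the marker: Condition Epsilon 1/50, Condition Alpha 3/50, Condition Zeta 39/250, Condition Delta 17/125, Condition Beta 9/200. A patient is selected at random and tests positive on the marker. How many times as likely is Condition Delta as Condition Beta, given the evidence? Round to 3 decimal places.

Prior × likelihood for each hypothesis:
  Condition Epsilon: 0.69 × 0.02 = 0.0138
  Condition Alpha: 0.09 × 0.06 = 0.0054
  Condition Zeta: 0.04 × 0.156 = 0.00624
  Condition Delta: 0.13 × 0.136 = 0.01768
  Condition Beta: 0.05 × 0.045 = 0.00225
Sum = 0.04537.
The ratio is 0.01768 / 0.00225 (the normalizer cancels) = 7.858.

7.858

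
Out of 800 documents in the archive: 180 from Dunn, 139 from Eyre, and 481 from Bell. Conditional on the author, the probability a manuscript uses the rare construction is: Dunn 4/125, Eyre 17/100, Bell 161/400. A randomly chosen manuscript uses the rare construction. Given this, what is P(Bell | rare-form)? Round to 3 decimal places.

0.868

Prior × likelihood for each hypothesis:
  Dunn: 0.225 × 0.032 = 0.0072
  Eyre: 0.17375 × 0.17 = 0.0295375
  Bell: 0.60125 × 0.4025 = 0.242003125
Normalizing constant = 0.278740625.
P(Bell | evidence) = 0.242003125 / 0.278740625 ≈ 0.868.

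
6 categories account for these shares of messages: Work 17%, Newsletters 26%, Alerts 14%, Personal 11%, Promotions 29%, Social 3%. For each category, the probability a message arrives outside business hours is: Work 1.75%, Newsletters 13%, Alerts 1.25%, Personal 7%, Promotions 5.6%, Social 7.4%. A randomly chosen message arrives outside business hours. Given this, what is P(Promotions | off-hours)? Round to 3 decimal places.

Prior × likelihood for each hypothesis:
  Work: 0.17 × 0.0175 = 0.002975
  Newsletters: 0.26 × 0.13 = 0.0338
  Alerts: 0.14 × 0.0125 = 0.00175
  Personal: 0.11 × 0.07 = 0.0077
  Promotions: 0.29 × 0.056 = 0.01624
  Social: 0.03 × 0.074 = 0.00222
Total = 0.064685.
P(Promotions | evidence) = 0.01624 / 0.064685 ≈ 0.251.

0.251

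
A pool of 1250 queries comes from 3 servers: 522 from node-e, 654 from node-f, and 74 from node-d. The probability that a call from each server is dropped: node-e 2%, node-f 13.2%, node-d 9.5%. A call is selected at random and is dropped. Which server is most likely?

Prior × likelihood for each hypothesis:
  node-e: 0.4176 × 0.02 = 0.008352
  node-f: 0.5232 × 0.132 = 0.0690624
  node-d: 0.0592 × 0.095 = 0.005624
Total = 0.0830384.
Largest term belongs to node-f, so node-f is most probable.

node-f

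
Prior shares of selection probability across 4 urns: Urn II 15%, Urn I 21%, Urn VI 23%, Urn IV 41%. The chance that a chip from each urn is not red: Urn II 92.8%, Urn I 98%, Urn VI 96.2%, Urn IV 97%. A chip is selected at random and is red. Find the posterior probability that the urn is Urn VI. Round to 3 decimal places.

0.243

Taking complements, P(red | each) = Urn II 0.072, Urn I 0.02, Urn VI 0.038, Urn IV 0.03.
By Bayes' rule, posterior ∝ prior × likelihood:
  Urn II: 0.15 × 0.072 = 0.0108
  Urn I: 0.21 × 0.02 = 0.0042
  Urn VI: 0.23 × 0.038 = 0.00874
  Urn IV: 0.41 × 0.03 = 0.0123
Total = 0.03604.
P(Urn VI | evidence) = 0.00874 / 0.03604 ≈ 0.243.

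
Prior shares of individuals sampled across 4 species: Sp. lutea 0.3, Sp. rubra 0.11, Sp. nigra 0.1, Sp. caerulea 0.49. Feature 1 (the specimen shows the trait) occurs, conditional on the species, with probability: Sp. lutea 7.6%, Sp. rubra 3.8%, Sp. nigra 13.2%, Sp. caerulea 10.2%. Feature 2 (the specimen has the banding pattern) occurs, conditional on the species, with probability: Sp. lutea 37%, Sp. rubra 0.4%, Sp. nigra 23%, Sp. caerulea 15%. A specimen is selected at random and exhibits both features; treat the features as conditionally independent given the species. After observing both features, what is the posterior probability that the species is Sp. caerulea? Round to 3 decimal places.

Prior × likelihood for each hypothesis:
  Sp. lutea: 0.3 × 0.076 × 0.37 = 0.008436
  Sp. rubra: 0.11 × 0.038 × 0.004 = 0.00001672
  Sp. nigra: 0.1 × 0.132 × 0.23 = 0.003036
  Sp. caerulea: 0.49 × 0.102 × 0.15 = 0.007497
Normalizing constant = 0.01898572.
P(Sp. caerulea | evidence) = 0.007497 / 0.01898572 ≈ 0.395.

0.395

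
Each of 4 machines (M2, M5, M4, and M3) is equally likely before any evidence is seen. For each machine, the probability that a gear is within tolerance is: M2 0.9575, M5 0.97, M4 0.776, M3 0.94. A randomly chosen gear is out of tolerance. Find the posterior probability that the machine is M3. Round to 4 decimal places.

Taking complements, P(oversize | each) = M2 0.0425, M5 0.03, M4 0.224, M3 0.06.
Since the prior is uniform, the posterior is proportional to the likelihood:
  M2: 0.0425
  M5: 0.03
  M4: 0.224
  M3: 0.06
Sum = 0.3565.
P(M3 | evidence) = 0.06 / 0.3565 ≈ 0.1683.

0.1683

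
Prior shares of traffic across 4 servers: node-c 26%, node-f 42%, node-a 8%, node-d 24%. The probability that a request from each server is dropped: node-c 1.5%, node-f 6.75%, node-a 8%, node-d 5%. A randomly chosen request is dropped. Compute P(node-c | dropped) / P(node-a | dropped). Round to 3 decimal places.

0.609

Compute prior × likelihood for every hypothesis:
  node-c: 0.26 × 0.015 = 0.0039
  node-f: 0.42 × 0.0675 = 0.02835
  node-a: 0.08 × 0.08 = 0.0064
  node-d: 0.24 × 0.05 = 0.012
Sum = 0.05065.
The ratio is 0.0039 / 0.0064 (the normalizer cancels) = 0.609.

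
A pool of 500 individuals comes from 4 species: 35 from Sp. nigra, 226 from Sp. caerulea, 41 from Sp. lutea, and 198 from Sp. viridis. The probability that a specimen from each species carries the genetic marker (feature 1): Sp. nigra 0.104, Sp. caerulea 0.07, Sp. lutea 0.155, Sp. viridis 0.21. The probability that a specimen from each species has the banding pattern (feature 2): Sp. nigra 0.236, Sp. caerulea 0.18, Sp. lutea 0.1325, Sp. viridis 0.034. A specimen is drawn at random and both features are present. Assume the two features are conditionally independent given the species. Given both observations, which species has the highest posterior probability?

Sp. caerulea

By Bayes' rule, posterior ∝ prior × likelihood:
  Sp. nigra: 0.07 × 0.104 × 0.236 = 0.00171808
  Sp. caerulea: 0.452 × 0.07 × 0.18 = 0.0056952
  Sp. lutea: 0.082 × 0.155 × 0.1325 = 0.001684075
  Sp. viridis: 0.396 × 0.21 × 0.034 = 0.00282744
Total = 0.011924795.
Largest term belongs to Sp. caerulea, so Sp. caerulea is most probable.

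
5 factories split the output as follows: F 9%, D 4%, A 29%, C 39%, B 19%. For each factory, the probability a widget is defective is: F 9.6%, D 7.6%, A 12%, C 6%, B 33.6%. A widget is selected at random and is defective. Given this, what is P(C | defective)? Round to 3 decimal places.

0.175

By Bayes' rule, posterior ∝ prior × likelihood:
  F: 0.09 × 0.096 = 0.00864
  D: 0.04 × 0.076 = 0.00304
  A: 0.29 × 0.12 = 0.0348
  C: 0.39 × 0.06 = 0.0234
  B: 0.19 × 0.336 = 0.06384
Total = 0.13372.
P(C | evidence) = 0.0234 / 0.13372 ≈ 0.175.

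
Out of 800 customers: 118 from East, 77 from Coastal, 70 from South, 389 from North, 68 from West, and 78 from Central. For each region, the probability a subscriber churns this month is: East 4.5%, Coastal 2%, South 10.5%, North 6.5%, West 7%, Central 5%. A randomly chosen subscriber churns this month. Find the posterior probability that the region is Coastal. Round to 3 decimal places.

Unnormalized posteriors (prior × likelihood):
  East: 0.1475 × 0.045 = 0.0066375
  Coastal: 0.09625 × 0.02 = 0.001925
  South: 0.0875 × 0.105 = 0.0091875
  North: 0.48625 × 0.065 = 0.03160625
  West: 0.085 × 0.07 = 0.00595
  Central: 0.0975 × 0.05 = 0.004875
Sum = 0.06018125.
P(Coastal | evidence) = 0.001925 / 0.06018125 ≈ 0.032.

0.032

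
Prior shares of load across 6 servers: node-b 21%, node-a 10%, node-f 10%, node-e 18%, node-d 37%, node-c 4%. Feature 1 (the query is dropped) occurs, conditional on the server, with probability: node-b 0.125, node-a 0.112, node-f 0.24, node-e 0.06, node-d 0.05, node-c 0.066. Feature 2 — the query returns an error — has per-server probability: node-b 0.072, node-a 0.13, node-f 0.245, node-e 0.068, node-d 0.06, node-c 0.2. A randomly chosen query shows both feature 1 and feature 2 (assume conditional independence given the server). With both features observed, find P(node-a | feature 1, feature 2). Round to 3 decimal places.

0.126

Prior × likelihood for each hypothesis:
  node-b: 0.21 × 0.125 × 0.072 = 0.00189
  node-a: 0.1 × 0.112 × 0.13 = 0.001456
  node-f: 0.1 × 0.24 × 0.245 = 0.00588
  node-e: 0.18 × 0.06 × 0.068 = 0.0007344
  node-d: 0.37 × 0.05 × 0.06 = 0.00111
  node-c: 0.04 × 0.066 × 0.2 = 0.000528
Sum = 0.0115984.
P(node-a | evidence) = 0.001456 / 0.0115984 ≈ 0.126.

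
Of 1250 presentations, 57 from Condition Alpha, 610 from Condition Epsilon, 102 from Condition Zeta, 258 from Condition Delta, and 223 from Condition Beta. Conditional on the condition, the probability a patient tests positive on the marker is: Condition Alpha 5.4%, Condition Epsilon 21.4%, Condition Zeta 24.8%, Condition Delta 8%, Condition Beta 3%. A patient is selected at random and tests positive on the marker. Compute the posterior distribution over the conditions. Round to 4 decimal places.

Condition Alpha 0.0165, Condition Epsilon 0.7009, Condition Zeta 0.1358, Condition Delta 0.1108, Condition Beta 0.0359

Prior × likelihood for each hypothesis:
  Condition Alpha: 0.0456 × 0.054 = 0.0024624
  Condition Epsilon: 0.488 × 0.214 = 0.104432
  Condition Zeta: 0.0816 × 0.248 = 0.0202368
  Condition Delta: 0.2064 × 0.08 = 0.016512
  Condition Beta: 0.1784 × 0.03 = 0.005352
Total = 0.1489952.
P(Condition Alpha | marker-positive) = 0.0024624/0.1489952 ≈ 0.0165
P(Condition Epsilon | marker-positive) = 0.104432/0.1489952 ≈ 0.7009
P(Condition Zeta | marker-positive) = 0.0202368/0.1489952 ≈ 0.1358
P(Condition Delta | marker-positive) = 0.016512/0.1489952 ≈ 0.1108
P(Condition Beta | marker-positive) = 0.005352/0.1489952 ≈ 0.0359
(Check: 0.0165+0.7009+0.1358+0.1108+0.0359 = 0.9999.)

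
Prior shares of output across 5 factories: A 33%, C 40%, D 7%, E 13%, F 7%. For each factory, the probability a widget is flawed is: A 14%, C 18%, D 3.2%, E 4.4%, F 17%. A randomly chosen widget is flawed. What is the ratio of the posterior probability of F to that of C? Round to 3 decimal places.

Prior × likelihood for each hypothesis:
  A: 0.33 × 0.14 = 0.0462
  C: 0.4 × 0.18 = 0.072
  D: 0.07 × 0.032 = 0.00224
  E: 0.13 × 0.044 = 0.00572
  F: 0.07 × 0.17 = 0.0119
Total = 0.13806.
The ratio is 0.0119 / 0.072 (the normalizer cancels) = 0.165.

0.165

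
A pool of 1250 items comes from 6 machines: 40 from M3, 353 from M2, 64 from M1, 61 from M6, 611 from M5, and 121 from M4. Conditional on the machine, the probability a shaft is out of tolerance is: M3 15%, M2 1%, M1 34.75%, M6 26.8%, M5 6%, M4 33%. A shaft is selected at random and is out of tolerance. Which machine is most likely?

M4

Prior × likelihood for each hypothesis:
  M3: 0.032 × 0.15 = 0.0048
  M2: 0.2824 × 0.01 = 0.002824
  M1: 0.0512 × 0.3475 = 0.017792
  M6: 0.0488 × 0.268 = 0.0130784
  M5: 0.4888 × 0.06 = 0.029328
  M4: 0.0968 × 0.33 = 0.031944
Total = 0.0997664.
Largest term belongs to M4, so M4 is most probable.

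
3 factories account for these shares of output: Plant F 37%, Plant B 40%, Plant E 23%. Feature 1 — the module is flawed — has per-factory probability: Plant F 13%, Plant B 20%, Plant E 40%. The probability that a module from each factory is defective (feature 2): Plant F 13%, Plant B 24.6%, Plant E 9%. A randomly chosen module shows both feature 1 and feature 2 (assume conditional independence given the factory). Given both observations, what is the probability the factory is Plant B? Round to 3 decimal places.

By Bayes' rule, posterior ∝ prior × likelihood:
  Plant F: 0.37 × 0.13 × 0.13 = 0.006253
  Plant B: 0.4 × 0.2 × 0.246 = 0.01968
  Plant E: 0.23 × 0.4 × 0.09 = 0.00828
Sum = 0.034213.
P(Plant B | evidence) = 0.01968 / 0.034213 ≈ 0.575.

0.575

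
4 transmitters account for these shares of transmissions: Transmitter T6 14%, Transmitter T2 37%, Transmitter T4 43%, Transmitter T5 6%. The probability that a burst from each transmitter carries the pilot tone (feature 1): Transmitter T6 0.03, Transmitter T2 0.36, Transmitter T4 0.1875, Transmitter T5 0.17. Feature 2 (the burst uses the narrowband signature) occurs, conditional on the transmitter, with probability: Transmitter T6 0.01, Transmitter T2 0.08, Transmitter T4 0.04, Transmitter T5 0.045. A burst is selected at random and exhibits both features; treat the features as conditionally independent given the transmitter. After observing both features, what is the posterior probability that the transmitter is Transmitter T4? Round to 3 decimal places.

Compute prior × likelihood for every hypothesis:
  Transmitter T6: 0.14 × 0.03 × 0.01 = 0.000042
  Transmitter T2: 0.37 × 0.36 × 0.08 = 0.010656
  Transmitter T4: 0.43 × 0.1875 × 0.04 = 0.003225
  Transmitter T5: 0.06 × 0.17 × 0.045 = 0.000459
Normalizing constant = 0.014382.
P(Transmitter T4 | evidence) = 0.003225 / 0.014382 ≈ 0.224.

0.224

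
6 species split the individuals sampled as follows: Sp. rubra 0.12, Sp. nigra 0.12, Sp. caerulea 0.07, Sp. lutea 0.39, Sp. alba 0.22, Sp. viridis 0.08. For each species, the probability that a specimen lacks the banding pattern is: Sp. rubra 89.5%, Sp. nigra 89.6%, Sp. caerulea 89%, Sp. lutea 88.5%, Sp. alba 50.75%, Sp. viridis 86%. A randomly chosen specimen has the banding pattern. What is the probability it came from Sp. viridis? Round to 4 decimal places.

0.0568

Taking complements, P(banded | each) = Sp. rubra 0.105, Sp. nigra 0.104, Sp. caerulea 0.11, Sp. lutea 0.115, Sp. alba 0.4925, Sp. viridis 0.14.
By Bayes' rule, posterior ∝ prior × likelihood:
  Sp. rubra: 0.12 × 0.105 = 0.0126
  Sp. nigra: 0.12 × 0.104 = 0.01248
  Sp. caerulea: 0.07 × 0.11 = 0.0077
  Sp. lutea: 0.39 × 0.115 = 0.04485
  Sp. alba: 0.22 × 0.4925 = 0.10835
  Sp. viridis: 0.08 × 0.14 = 0.0112
Normalizing constant = 0.19718.
P(Sp. viridis | evidence) = 0.0112 / 0.19718 ≈ 0.0568.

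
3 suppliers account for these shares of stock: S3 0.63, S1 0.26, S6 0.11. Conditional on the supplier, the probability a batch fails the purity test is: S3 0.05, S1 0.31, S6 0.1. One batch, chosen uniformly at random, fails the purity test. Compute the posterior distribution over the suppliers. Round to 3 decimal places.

S3 0.256, S1 0.655, S6 0.089

Unnormalized posteriors (prior × likelihood):
  S3: 0.63 × 0.05 = 0.0315
  S1: 0.26 × 0.31 = 0.0806
  S6: 0.11 × 0.1 = 0.011
Total = 0.1231.
P(S3 | off-spec) = 0.0315/0.1231 ≈ 0.256
P(S1 | off-spec) = 0.0806/0.1231 ≈ 0.655
P(S6 | off-spec) = 0.011/0.1231 ≈ 0.089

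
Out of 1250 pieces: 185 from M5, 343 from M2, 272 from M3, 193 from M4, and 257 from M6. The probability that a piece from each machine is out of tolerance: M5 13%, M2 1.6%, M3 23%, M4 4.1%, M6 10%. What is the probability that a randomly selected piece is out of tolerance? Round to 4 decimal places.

0.1006

Unnormalized posteriors (prior × likelihood):
  M5: 0.148 × 0.13 = 0.01924
  M2: 0.2744 × 0.016 = 0.0043904
  M3: 0.2176 × 0.23 = 0.050048
  M4: 0.1544 × 0.041 = 0.0063304
  M6: 0.2056 × 0.1 = 0.02056
P(oversize) = 0.01924 + 0.0043904 + 0.050048 + 0.0063304 + 0.02056 = 0.1005688 → 0.1006.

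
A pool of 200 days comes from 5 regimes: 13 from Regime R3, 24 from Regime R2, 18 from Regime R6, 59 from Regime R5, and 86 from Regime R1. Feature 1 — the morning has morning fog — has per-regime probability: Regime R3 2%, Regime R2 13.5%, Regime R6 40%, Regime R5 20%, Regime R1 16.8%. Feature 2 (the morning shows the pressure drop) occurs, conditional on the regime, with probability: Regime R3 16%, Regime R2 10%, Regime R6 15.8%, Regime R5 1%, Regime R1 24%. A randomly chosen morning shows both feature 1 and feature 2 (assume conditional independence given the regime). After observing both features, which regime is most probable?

Regime R1

By Bayes' rule, posterior ∝ prior × likelihood:
  Regime R3: 0.065 × 0.02 × 0.16 = 0.000208
  Regime R2: 0.12 × 0.135 × 0.1 = 0.00162
  Regime R6: 0.09 × 0.4 × 0.158 = 0.005688
  Regime R5: 0.295 × 0.2 × 0.01 = 0.00059
  Regime R1: 0.43 × 0.168 × 0.24 = 0.0173376
Total = 0.0254436.
Largest term belongs to Regime R1, so Regime R1 is most probable.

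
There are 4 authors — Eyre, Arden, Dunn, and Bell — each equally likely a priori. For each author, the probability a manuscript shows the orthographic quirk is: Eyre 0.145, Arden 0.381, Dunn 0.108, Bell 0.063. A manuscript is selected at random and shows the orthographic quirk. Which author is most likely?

Arden

Since the prior is uniform, the posterior is proportional to the likelihood:
  Eyre: 0.145
  Arden: 0.381
  Dunn: 0.108
  Bell: 0.063
Sum = 0.697.
Largest term belongs to Arden, so Arden is most probable.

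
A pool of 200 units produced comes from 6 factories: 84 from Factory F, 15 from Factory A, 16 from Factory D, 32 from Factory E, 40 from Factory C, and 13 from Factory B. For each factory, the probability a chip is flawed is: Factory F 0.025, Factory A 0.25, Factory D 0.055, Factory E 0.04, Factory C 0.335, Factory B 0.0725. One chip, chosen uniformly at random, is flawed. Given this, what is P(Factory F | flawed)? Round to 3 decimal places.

Prior × likelihood for each hypothesis:
  Factory F: 0.42 × 0.025 = 0.0105
  Factory A: 0.075 × 0.25 = 0.01875
  Factory D: 0.08 × 0.055 = 0.0044
  Factory E: 0.16 × 0.04 = 0.0064
  Factory C: 0.2 × 0.335 = 0.067
  Factory B: 0.065 × 0.0725 = 0.0047125
Normalizing constant = 0.1117625.
P(Factory F | evidence) = 0.0105 / 0.1117625 ≈ 0.094.

0.094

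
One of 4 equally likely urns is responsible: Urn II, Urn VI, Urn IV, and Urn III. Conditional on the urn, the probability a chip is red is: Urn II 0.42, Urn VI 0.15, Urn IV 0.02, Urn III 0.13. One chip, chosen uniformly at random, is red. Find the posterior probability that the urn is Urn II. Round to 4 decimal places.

0.5833

With a uniform prior (1/4 each), posterior ∝ likelihood:
  Urn II: 0.42
  Urn VI: 0.15
  Urn IV: 0.02
  Urn III: 0.13
Total = 0.72.
P(Urn II | evidence) = 0.42 / 0.72 ≈ 0.5833.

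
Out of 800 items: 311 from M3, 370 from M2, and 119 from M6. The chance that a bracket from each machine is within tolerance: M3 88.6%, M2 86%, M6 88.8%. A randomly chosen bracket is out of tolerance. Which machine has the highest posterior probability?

Taking complements, P(oversize | each) = M3 0.114, M2 0.14, M6 0.112.
By Bayes' rule, posterior ∝ prior × likelihood:
  M3: 0.38875 × 0.114 = 0.0443175
  M2: 0.4625 × 0.14 = 0.06475
  M6: 0.14875 × 0.112 = 0.01666
Sum = 0.1257275.
Largest term belongs to M2, so M2 is most probable.

M2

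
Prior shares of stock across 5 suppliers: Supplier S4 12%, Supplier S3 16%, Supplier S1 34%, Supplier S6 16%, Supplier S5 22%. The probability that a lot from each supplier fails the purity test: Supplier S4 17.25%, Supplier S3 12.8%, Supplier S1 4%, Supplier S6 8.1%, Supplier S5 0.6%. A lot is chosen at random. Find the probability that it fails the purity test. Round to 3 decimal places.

Unnormalized posteriors (prior × likelihood):
  Supplier S4: 0.12 × 0.1725 = 0.0207
  Supplier S3: 0.16 × 0.128 = 0.02048
  Supplier S1: 0.34 × 0.04 = 0.0136
  Supplier S6: 0.16 × 0.081 = 0.01296
  Supplier S5: 0.22 × 0.006 = 0.00132
P(off-spec) = 0.0207 + 0.02048 + 0.0136 + 0.01296 + 0.00132 = 0.06906 → 0.069.

0.069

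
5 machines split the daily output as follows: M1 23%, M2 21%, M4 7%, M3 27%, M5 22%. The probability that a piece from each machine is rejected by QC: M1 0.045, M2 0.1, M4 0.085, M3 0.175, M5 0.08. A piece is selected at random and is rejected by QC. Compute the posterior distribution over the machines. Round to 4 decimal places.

M1 0.1013, M2 0.2056, M4 0.0582, M3 0.4626, M5 0.1723

Unnormalized posteriors (prior × likelihood):
  M1: 0.23 × 0.045 = 0.01035
  M2: 0.21 × 0.1 = 0.021
  M4: 0.07 × 0.085 = 0.00595
  M3: 0.27 × 0.175 = 0.04725
  M5: 0.22 × 0.08 = 0.0176
Sum = 0.10215.
P(M1 | rejected) = 0.01035/0.10215 ≈ 0.1013
P(M2 | rejected) = 0.021/0.10215 ≈ 0.2056
P(M4 | rejected) = 0.00595/0.10215 ≈ 0.0582
P(M3 | rejected) = 0.04725/0.10215 ≈ 0.4626
P(M5 | rejected) = 0.0176/0.10215 ≈ 0.1723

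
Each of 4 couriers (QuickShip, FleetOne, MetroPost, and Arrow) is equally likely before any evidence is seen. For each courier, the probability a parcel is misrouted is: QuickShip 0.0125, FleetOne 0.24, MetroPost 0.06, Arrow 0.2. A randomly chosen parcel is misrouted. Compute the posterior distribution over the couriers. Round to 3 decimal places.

With a uniform prior (1/4 each), posterior ∝ likelihood:
  QuickShip: 0.0125
  FleetOne: 0.24
  MetroPost: 0.06
  Arrow: 0.2
Normalizing constant = 0.5125.
P(QuickShip | misrouted) = 0.0125/0.5125 ≈ 0.024
P(FleetOne | misrouted) = 0.24/0.5125 ≈ 0.468
P(MetroPost | misrouted) = 0.06/0.5125 ≈ 0.117
P(Arrow | misrouted) = 0.2/0.5125 ≈ 0.390

QuickShip 0.024, FleetOne 0.468, MetroPost 0.117, Arrow 0.390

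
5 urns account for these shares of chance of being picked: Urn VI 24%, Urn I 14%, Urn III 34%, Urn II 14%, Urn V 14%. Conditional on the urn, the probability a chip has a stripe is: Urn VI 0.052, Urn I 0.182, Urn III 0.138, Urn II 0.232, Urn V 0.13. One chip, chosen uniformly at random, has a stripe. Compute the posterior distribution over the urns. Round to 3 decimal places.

Compute prior × likelihood for every hypothesis:
  Urn VI: 0.24 × 0.052 = 0.01248
  Urn I: 0.14 × 0.182 = 0.02548
  Urn III: 0.34 × 0.138 = 0.04692
  Urn II: 0.14 × 0.232 = 0.03248
  Urn V: 0.14 × 0.13 = 0.0182
Normalizing constant = 0.13556.
P(Urn VI | striped) = 0.01248/0.13556 ≈ 0.092
P(Urn I | striped) = 0.02548/0.13556 ≈ 0.188
P(Urn III | striped) = 0.04692/0.13556 ≈ 0.346
P(Urn II | striped) = 0.03248/0.13556 ≈ 0.240
P(Urn V | striped) = 0.0182/0.13556 ≈ 0.134

Urn VI 0.092, Urn I 0.188, Urn III 0.346, Urn II 0.240, Urn V 0.134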